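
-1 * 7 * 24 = -168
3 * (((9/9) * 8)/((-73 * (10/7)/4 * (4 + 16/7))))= -588/4015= -0.15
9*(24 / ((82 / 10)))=1080 / 41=26.34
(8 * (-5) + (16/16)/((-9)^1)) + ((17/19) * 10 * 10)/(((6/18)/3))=130841/171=765.15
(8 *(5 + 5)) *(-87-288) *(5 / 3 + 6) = -230000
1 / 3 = 0.33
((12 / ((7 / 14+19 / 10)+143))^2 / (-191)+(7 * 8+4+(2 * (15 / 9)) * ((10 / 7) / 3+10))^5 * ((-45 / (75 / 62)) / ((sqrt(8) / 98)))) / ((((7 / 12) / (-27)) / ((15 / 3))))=2298498206875949.12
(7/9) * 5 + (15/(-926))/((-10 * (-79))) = 5120753/1316772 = 3.89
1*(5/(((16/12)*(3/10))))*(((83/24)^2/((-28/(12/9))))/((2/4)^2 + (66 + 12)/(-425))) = -73195625/683424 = -107.10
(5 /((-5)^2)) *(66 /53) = 66 /265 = 0.25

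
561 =561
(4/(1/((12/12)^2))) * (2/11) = 8/11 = 0.73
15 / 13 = 1.15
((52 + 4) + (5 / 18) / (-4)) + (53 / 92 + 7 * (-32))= -277369 / 1656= -167.49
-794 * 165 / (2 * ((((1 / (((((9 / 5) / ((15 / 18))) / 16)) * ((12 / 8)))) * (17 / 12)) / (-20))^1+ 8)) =-8562.51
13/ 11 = 1.18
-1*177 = -177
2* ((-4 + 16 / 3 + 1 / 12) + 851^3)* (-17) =-125724190693 / 6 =-20954031782.17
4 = 4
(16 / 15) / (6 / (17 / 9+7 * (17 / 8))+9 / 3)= 19312 / 60795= 0.32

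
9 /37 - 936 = -34623 /37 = -935.76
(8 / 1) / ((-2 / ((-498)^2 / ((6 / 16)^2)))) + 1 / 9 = -63489023 / 9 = -7054335.89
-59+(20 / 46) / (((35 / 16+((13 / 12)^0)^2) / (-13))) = -71287 / 1173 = -60.77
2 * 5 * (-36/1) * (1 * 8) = -2880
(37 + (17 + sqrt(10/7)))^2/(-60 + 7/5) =-51.99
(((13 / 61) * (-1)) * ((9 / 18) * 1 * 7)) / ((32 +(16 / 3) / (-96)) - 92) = 819 / 65941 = 0.01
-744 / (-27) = 27.56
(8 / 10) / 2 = 2 / 5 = 0.40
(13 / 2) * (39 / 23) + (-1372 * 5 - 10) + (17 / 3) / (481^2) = -218992208797 / 31927818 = -6858.98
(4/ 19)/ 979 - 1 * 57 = -1060253/ 18601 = -57.00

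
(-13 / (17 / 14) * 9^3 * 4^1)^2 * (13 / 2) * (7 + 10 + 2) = 34784420527584 / 289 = 120361316704.44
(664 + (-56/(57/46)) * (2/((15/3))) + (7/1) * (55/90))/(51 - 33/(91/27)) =101177713/6412500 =15.78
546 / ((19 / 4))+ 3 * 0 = 2184 / 19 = 114.95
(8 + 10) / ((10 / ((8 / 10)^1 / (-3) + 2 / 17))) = -114 / 425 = -0.27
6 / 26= 0.23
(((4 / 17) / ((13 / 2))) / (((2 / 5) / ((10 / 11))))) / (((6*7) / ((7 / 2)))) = 50 / 7293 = 0.01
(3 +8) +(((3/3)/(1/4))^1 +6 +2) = 23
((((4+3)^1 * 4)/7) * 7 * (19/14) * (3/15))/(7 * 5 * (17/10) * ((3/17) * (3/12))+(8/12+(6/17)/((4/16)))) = 816/505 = 1.62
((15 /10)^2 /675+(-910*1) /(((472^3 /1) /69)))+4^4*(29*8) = 234199106495231 /3943276800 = 59392.00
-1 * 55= -55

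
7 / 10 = 0.70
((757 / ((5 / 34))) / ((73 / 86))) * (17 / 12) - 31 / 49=460920766 / 53655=8590.45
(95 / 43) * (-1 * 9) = -855 / 43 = -19.88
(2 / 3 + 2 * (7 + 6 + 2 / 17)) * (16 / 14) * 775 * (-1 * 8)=-9721600 / 51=-190619.61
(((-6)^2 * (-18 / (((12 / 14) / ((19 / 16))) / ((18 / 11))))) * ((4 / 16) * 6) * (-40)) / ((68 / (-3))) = -1454355 / 374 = -3888.65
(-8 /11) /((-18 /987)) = 1316 /33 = 39.88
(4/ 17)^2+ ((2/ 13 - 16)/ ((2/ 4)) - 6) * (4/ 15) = -112664/ 11271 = -10.00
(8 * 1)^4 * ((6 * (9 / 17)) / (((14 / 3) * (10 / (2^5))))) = 8921.71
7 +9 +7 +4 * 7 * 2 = 79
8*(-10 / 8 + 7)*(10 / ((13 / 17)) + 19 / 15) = 128662 / 195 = 659.81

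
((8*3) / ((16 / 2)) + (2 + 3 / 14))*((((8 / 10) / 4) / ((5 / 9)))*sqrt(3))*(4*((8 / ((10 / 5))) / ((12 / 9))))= 3942*sqrt(3) / 175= 39.02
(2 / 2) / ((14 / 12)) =6 / 7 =0.86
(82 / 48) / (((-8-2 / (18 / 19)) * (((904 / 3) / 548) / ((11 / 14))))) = -556083 / 2303392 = -0.24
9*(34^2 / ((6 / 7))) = 12138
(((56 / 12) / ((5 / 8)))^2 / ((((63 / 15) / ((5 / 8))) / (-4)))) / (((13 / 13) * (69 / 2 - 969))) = 256 / 7209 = 0.04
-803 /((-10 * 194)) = 803 /1940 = 0.41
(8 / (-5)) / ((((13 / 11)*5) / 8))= -704 / 325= -2.17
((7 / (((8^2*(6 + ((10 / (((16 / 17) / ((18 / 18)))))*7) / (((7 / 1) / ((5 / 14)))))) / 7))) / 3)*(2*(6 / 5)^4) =74088 / 685625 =0.11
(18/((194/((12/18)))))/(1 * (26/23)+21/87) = 1334/29585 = 0.05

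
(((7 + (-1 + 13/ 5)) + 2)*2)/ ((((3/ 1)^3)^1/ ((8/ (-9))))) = -848/ 1215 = -0.70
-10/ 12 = -5/ 6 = -0.83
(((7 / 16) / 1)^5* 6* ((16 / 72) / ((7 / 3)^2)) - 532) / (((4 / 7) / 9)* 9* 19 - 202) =976217053 / 350748672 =2.78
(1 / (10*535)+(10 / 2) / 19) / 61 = 26769 / 6200650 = 0.00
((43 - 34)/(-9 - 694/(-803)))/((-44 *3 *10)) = 0.00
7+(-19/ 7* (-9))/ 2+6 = 353/ 14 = 25.21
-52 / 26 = -2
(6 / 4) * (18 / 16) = 27 / 16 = 1.69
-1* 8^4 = -4096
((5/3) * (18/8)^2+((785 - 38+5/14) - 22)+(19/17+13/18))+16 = 12880009/17136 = 751.63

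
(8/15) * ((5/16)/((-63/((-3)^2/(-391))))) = 1/16422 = 0.00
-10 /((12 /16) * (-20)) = 2 /3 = 0.67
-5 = -5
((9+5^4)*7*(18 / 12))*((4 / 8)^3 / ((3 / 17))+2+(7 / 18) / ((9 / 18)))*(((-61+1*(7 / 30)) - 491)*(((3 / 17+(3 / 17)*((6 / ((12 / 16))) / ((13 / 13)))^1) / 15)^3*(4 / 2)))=-746780136417 / 24565000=-30400.17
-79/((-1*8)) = 79/8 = 9.88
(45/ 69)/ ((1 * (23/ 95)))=1425/ 529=2.69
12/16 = 0.75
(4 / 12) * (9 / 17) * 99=297 / 17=17.47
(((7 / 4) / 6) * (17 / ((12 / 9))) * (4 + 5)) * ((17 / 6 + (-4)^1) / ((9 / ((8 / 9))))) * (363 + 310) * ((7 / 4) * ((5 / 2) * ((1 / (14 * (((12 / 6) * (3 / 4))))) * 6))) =-2803045 / 864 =-3244.27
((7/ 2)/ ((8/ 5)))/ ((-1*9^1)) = -35/ 144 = -0.24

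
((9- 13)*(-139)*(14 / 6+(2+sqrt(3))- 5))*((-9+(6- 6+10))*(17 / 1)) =-18904 / 3+9452*sqrt(3) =10070.01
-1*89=-89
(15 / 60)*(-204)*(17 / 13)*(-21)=18207 / 13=1400.54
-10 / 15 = -2 / 3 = -0.67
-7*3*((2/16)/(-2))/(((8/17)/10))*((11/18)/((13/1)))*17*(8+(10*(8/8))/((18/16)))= 2114035/5616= 376.43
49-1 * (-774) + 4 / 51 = 41977 / 51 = 823.08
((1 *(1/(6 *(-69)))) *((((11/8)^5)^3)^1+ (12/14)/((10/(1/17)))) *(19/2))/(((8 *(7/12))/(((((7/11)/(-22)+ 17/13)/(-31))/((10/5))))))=4871522501725497714603/404566286491535361966080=0.01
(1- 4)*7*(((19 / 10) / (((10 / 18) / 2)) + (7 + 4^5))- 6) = -541716 / 25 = -21668.64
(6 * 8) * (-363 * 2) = -34848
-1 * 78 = -78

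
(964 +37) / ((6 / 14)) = 7007 / 3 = 2335.67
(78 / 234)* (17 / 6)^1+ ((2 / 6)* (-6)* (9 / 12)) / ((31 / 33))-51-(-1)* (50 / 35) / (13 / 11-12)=-12035053 / 232407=-51.78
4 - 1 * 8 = -4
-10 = -10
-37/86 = -0.43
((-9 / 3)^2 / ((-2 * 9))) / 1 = -1 / 2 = -0.50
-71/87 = -0.82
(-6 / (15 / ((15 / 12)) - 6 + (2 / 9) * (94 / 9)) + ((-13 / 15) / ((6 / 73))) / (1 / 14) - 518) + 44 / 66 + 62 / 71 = -715803776 / 1076715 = -664.80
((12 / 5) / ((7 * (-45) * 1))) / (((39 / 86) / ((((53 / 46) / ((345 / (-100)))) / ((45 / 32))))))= 1166848 / 292444425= 0.00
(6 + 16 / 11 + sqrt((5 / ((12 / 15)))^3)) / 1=2031 / 88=23.08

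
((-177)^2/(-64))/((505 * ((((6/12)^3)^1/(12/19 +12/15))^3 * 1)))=-630453768192/432974375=-1456.10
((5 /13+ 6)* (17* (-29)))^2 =1674364561 /169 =9907482.61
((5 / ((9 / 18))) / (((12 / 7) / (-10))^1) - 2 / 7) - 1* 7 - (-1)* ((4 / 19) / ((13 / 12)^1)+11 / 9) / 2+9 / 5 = -9820667 / 155610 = -63.11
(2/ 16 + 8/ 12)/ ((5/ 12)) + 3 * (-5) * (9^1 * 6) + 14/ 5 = -8053/ 10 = -805.30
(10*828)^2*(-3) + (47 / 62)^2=-790615466591 / 3844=-205675199.43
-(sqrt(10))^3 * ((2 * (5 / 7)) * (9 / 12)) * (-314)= 23550 * sqrt(10) / 7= 10638.81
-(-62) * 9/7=558/7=79.71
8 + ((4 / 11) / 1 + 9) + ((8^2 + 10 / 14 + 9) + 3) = 7244 / 77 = 94.08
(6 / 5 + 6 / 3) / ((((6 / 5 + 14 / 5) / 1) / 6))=24 / 5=4.80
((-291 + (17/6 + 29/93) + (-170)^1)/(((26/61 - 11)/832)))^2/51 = 25449094.46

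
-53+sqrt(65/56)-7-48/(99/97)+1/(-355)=-1253893/11715+sqrt(910)/28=-105.96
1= 1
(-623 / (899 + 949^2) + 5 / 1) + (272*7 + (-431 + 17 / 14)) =9334577389 / 6310500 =1479.21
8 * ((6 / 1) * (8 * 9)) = 3456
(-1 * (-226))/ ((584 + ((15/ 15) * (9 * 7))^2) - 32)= 226/ 4521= 0.05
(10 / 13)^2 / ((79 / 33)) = 0.25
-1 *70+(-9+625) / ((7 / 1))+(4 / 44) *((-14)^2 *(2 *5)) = 2158 / 11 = 196.18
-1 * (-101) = 101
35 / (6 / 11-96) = -11 / 30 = -0.37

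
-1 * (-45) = 45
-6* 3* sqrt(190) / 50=-9* sqrt(190) / 25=-4.96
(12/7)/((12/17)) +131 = 934/7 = 133.43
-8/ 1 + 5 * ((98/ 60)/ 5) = -191/ 30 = -6.37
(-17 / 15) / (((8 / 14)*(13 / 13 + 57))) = -119 / 3480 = -0.03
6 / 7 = 0.86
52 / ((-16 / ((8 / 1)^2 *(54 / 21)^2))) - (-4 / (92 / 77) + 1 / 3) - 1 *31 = -4744667 / 3381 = -1403.33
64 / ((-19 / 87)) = -5568 / 19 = -293.05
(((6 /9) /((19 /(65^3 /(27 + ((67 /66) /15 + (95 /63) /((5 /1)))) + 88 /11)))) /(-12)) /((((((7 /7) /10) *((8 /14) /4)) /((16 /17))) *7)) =-50791162720 /183789261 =-276.36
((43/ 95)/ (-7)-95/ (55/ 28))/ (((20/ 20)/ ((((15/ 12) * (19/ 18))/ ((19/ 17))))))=-6022301/ 105336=-57.17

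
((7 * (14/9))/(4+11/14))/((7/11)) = 2156/603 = 3.58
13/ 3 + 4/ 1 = 25/ 3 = 8.33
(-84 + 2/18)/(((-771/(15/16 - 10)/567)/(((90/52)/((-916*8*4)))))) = 103453875/3133804544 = 0.03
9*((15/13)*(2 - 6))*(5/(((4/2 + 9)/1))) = -18.88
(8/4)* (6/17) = 12/17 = 0.71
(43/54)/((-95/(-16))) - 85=-217681/2565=-84.87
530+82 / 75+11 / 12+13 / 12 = 39982 / 75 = 533.09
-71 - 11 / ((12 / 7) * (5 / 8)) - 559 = -9604 / 15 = -640.27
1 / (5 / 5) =1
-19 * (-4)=76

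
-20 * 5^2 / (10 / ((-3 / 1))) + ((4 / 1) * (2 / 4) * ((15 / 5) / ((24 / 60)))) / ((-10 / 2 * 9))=449 / 3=149.67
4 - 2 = 2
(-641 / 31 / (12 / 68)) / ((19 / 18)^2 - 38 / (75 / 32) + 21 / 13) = 382484700 / 44015009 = 8.69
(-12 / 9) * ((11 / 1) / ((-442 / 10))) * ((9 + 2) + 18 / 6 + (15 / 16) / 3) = 12595 / 2652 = 4.75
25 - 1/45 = 1124/45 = 24.98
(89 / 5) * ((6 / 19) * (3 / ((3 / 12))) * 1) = 6408 / 95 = 67.45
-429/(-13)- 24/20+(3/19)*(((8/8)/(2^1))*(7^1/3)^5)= 573437/15390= 37.26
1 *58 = 58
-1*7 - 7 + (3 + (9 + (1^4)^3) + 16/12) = 1/3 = 0.33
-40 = -40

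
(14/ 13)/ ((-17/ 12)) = -168/ 221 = -0.76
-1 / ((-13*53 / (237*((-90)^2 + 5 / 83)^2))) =2021180775225 / 89557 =22568652.09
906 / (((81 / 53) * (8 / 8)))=16006 / 27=592.81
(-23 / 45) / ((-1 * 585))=23 / 26325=0.00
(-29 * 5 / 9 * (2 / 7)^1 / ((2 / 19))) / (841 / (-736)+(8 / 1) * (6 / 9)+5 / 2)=-2027680 / 310233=-6.54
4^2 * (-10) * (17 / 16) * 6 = -1020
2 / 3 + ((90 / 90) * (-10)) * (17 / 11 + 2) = -1148 / 33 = -34.79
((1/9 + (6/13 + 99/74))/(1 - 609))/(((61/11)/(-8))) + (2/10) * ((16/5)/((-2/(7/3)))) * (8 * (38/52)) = -4375692377/1003462200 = -4.36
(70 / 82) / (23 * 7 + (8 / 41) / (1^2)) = 35 / 6609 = 0.01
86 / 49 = 1.76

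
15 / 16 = 0.94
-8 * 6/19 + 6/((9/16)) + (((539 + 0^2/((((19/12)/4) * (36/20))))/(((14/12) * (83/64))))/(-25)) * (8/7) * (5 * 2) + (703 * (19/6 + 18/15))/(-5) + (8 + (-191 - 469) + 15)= -1405.67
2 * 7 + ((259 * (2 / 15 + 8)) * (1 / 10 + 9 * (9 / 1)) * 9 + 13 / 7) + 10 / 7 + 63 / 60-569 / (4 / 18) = 1074511561 / 700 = 1535016.52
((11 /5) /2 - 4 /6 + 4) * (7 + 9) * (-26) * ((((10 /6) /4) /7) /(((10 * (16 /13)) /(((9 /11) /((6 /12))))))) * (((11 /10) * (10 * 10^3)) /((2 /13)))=-1043575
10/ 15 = 2/ 3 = 0.67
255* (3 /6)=255 /2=127.50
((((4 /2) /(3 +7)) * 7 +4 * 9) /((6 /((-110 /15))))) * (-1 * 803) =1651771 /45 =36706.02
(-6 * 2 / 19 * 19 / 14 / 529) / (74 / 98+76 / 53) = -742 / 1002455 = -0.00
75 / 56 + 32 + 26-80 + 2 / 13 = -14929 / 728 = -20.51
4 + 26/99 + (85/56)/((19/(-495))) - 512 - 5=-58175129/105336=-552.28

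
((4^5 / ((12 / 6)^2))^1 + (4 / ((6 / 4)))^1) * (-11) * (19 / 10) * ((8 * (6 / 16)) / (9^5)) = -81092 / 295245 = -0.27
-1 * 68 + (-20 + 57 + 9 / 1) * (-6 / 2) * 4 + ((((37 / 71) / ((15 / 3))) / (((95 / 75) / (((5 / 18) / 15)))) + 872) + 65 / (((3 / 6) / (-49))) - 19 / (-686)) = -25477451149 / 4164363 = -6117.97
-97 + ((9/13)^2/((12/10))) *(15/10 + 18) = -89.21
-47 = -47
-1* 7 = -7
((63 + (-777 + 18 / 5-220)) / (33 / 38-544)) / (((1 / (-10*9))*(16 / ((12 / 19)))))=-125604 / 20639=-6.09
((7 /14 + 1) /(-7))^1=-3 /14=-0.21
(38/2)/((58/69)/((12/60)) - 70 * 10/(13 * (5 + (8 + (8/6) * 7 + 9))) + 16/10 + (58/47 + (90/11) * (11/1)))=210795/1057508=0.20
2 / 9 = 0.22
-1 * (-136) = 136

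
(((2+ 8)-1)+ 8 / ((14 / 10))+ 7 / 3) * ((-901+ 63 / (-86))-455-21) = -7069605 / 301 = -23487.06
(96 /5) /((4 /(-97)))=-465.60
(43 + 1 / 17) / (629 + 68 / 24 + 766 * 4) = 4392 / 376975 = 0.01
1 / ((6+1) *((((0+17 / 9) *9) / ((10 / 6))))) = 0.01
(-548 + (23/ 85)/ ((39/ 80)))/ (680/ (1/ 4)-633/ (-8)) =-2903648/ 14846559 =-0.20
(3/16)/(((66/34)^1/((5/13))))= 85/2288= 0.04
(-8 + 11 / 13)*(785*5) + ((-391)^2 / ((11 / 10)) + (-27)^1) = 15855394 / 143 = 110876.88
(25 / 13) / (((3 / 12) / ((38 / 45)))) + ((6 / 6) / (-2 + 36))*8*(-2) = 11984 / 1989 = 6.03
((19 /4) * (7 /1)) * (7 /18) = 931 /72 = 12.93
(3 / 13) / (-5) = -3 / 65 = -0.05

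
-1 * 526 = -526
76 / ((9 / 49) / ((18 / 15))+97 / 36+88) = 134064 / 160255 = 0.84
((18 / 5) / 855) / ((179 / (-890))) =-356 / 17005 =-0.02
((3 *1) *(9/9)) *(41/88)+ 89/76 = 4295/1672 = 2.57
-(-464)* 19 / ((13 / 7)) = 61712 / 13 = 4747.08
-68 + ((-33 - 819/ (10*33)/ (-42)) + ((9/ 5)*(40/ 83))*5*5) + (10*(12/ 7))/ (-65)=-132131711/ 1661660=-79.52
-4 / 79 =-0.05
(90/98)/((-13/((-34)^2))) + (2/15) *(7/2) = -775841/9555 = -81.20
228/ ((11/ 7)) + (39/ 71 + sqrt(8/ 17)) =2*sqrt(34)/ 17 + 113745/ 781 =146.33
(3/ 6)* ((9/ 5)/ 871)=9/ 8710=0.00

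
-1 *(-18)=18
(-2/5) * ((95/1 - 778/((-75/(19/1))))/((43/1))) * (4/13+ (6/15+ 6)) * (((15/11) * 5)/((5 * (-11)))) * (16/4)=76411616/8454875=9.04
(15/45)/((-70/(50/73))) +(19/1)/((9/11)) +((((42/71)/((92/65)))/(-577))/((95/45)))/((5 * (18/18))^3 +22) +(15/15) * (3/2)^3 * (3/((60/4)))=11241624156101/470479776120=23.89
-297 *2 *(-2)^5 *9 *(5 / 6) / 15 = 9504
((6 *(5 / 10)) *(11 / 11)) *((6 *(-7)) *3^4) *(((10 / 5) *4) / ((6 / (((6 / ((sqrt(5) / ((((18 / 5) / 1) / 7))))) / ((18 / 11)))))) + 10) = -102060 - 128304 *sqrt(5) / 25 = -113535.86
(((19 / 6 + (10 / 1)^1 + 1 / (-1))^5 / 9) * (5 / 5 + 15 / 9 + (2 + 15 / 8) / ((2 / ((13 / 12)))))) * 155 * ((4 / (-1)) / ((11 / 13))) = -1274057974267975 / 12317184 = -103437439.46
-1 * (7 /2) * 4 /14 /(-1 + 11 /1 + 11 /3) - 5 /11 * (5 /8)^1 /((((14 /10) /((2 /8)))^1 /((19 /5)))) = -26867 /101024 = -0.27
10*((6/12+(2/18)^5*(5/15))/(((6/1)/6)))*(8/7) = 1012280/177147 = 5.71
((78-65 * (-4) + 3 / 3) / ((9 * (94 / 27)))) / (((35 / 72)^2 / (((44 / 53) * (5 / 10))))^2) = 33.38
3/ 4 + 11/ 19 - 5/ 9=529/ 684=0.77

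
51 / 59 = 0.86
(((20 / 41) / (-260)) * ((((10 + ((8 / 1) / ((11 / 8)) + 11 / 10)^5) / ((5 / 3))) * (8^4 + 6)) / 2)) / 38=-1571390629858595553 / 1630963477000000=-963.47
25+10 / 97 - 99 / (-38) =102133 / 3686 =27.71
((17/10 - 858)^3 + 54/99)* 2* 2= -6906698799017/2750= -2511526836.01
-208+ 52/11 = -2236/11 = -203.27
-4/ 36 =-1/ 9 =-0.11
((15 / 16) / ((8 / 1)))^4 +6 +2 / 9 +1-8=-1878592567 / 2415919104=-0.78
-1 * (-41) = 41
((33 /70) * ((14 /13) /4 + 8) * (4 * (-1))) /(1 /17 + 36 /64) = -385968 /15379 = -25.10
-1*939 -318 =-1257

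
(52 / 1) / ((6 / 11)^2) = 174.78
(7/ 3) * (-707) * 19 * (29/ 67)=-2726899/ 201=-13566.66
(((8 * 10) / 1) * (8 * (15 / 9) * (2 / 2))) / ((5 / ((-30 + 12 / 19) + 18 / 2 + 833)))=9881600 / 57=173361.40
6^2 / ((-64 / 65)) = -585 / 16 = -36.56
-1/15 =-0.07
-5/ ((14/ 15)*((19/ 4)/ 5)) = -750/ 133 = -5.64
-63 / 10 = -6.30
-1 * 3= -3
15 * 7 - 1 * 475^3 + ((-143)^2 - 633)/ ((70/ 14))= -535839034/ 5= -107167806.80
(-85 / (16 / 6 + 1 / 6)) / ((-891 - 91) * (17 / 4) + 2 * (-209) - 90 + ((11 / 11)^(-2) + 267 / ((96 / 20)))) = 80 / 12333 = 0.01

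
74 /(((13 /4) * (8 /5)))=185 /13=14.23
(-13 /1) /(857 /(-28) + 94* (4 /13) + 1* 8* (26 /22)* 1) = -52052 /31113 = -1.67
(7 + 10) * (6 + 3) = 153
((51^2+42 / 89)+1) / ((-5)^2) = 46324 / 445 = 104.10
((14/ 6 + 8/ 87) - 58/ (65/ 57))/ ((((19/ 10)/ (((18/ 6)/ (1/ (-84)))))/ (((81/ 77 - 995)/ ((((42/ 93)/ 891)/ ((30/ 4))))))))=-4737473192404620/ 50141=-94483021726.82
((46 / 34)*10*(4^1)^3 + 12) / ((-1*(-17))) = 14924 / 289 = 51.64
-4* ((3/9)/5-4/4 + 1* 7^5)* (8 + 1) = -605018.40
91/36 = 2.53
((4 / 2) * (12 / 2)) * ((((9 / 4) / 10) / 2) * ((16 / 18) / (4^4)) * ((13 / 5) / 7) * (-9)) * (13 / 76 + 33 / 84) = -1053 / 119168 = -0.01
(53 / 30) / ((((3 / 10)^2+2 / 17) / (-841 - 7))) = -7640480 / 1059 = -7214.81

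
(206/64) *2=103/16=6.44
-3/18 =-1/6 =-0.17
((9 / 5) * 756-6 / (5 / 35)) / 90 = 1099 / 75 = 14.65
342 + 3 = 345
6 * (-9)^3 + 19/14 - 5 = -61287/14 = -4377.64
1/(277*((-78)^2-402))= 1/1573914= 0.00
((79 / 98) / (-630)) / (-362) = 79 / 22349880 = 0.00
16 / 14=8 / 7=1.14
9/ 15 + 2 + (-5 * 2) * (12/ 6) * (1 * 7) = -687/ 5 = -137.40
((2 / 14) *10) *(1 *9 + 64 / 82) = 13.97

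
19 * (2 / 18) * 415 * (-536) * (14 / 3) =-59169040 / 27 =-2191445.93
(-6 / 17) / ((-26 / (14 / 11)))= 42 / 2431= 0.02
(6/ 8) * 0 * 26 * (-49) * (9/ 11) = 0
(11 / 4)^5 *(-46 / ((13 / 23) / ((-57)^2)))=-276801735771 / 6656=-41586799.24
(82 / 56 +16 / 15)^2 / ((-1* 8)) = -1129969 / 1411200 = -0.80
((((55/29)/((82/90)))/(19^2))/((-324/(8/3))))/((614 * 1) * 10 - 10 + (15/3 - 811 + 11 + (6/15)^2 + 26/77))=-1058750/119030563199439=-0.00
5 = 5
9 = 9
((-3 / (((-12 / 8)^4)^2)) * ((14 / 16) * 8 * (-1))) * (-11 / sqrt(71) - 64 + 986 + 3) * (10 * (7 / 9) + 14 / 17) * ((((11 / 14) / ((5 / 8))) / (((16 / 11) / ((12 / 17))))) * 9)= 7541416960 / 210681 - 448408576 * sqrt(71) / 74791755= 35744.91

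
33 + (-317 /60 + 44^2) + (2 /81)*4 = 3181381 /1620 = 1963.82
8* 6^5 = 62208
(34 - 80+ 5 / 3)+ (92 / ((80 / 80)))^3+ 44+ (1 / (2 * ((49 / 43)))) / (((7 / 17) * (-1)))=1602537025 / 2058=778686.60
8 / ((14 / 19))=76 / 7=10.86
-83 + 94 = 11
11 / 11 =1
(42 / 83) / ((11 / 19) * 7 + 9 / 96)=25536 / 209243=0.12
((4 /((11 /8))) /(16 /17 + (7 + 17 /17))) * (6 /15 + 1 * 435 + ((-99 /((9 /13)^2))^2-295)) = 1178866156 /84645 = 13927.18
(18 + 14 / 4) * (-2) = -43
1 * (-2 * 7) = -14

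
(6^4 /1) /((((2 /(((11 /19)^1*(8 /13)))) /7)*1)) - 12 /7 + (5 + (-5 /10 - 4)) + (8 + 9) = 5642939 /3458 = 1631.85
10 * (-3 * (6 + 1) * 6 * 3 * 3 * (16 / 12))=-15120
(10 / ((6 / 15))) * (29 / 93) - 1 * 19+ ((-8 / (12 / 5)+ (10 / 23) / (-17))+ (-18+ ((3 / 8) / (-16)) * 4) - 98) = -152034529 / 1163616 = -130.66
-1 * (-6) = 6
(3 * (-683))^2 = 4198401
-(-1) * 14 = 14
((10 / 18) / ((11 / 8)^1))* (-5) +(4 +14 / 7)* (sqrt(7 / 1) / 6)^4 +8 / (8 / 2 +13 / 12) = -0.22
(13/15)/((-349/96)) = -416/1745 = -0.24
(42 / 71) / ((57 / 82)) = 1148 / 1349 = 0.85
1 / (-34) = -1 / 34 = -0.03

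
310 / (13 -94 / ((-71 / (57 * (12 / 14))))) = 154070 / 38609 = 3.99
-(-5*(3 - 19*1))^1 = -80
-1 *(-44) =44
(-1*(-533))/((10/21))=1119.30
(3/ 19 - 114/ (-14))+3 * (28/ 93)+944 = 3930060/ 4123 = 953.20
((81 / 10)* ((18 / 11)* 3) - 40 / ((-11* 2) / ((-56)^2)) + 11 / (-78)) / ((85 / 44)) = 49261562 / 16575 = 2972.04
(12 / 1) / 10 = 6 / 5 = 1.20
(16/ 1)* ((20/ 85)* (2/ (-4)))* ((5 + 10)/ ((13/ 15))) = -7200/ 221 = -32.58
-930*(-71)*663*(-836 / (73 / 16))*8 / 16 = -292786528320 / 73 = -4010774360.55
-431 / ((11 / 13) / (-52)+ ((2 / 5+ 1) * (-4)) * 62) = 1456780 / 1173591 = 1.24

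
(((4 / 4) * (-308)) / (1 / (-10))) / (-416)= -385 / 52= -7.40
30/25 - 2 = -4/5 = -0.80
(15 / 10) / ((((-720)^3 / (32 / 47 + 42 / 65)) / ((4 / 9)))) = -2027 / 855204480000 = -0.00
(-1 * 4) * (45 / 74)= -90 / 37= -2.43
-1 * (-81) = 81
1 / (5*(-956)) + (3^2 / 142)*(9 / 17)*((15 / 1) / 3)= 966743 / 5769460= 0.17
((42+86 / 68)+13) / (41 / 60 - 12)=-57390 / 11543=-4.97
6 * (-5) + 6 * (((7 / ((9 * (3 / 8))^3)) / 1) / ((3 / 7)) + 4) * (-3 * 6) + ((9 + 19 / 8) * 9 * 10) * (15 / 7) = 1685.86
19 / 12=1.58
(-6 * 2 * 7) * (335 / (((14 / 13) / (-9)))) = 235170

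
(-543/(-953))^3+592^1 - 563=25260275140/865523177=29.18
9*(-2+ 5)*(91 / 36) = 273 / 4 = 68.25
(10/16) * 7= 35/8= 4.38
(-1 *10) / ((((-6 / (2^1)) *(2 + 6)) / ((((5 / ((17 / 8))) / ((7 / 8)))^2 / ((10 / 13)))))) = 166400 / 42483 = 3.92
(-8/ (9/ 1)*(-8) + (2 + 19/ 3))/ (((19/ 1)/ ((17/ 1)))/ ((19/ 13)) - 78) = -2363/ 11817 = -0.20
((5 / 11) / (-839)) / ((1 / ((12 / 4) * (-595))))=8925 / 9229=0.97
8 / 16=1 / 2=0.50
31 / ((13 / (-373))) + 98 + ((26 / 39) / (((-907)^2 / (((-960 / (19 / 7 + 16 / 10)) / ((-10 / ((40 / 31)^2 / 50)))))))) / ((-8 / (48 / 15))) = -1228253686865007 / 1551880447507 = -791.46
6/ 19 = 0.32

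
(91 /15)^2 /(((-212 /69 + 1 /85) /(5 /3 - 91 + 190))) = -977837042 /807795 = -1210.50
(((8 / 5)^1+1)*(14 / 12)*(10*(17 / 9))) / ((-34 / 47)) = -4277 / 54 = -79.20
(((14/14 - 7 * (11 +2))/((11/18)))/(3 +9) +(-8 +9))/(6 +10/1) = -31/44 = -0.70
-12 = -12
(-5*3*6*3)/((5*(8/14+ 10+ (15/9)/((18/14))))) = -10206/2243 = -4.55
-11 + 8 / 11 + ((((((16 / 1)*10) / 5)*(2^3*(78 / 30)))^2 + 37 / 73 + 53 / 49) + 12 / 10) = 435783641583 / 983675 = 443015.88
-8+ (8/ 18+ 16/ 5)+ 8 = 164/ 45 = 3.64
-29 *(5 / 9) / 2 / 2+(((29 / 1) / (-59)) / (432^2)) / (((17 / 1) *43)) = -32419206749 / 8048906496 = -4.03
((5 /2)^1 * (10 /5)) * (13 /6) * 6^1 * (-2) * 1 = -130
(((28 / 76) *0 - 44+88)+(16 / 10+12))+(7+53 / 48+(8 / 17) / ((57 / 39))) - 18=3722987 / 77520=48.03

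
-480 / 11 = -43.64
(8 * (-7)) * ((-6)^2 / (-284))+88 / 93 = 53120 / 6603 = 8.04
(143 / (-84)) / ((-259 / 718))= 51337 / 10878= 4.72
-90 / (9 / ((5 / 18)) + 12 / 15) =-225 / 83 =-2.71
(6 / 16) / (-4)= -0.09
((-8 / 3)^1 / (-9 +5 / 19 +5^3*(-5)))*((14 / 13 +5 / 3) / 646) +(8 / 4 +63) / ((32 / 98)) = 76279320413 / 383192784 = 199.06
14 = 14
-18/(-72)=1/4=0.25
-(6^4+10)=-1306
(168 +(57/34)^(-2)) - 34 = 134.36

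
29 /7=4.14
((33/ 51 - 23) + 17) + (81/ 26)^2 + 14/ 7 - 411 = -4650207/ 11492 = -404.65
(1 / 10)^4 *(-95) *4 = -19 / 500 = -0.04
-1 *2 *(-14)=28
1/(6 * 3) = 0.06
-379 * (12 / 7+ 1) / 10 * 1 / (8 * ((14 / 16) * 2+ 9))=-7201 / 6020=-1.20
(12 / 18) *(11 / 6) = 11 / 9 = 1.22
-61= -61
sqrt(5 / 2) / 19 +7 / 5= sqrt(10) / 38 +7 / 5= 1.48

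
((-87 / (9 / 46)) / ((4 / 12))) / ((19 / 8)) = -10672 / 19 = -561.68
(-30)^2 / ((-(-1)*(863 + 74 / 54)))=12150 / 11669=1.04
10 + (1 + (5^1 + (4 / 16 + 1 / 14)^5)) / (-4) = 585093463 / 68841472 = 8.50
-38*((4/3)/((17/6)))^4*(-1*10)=1556480/83521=18.64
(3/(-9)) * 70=-70/3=-23.33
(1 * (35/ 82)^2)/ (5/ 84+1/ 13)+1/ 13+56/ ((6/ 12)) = 369280858/ 3256097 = 113.41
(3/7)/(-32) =-3/224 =-0.01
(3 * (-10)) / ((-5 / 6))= 36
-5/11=-0.45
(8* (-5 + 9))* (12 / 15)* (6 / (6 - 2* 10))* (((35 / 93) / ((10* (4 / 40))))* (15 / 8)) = -240 / 31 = -7.74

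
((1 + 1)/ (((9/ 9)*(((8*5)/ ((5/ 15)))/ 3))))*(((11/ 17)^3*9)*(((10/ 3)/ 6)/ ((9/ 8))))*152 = 404624/ 44217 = 9.15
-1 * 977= -977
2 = 2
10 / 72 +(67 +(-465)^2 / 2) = 3894467 / 36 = 108179.64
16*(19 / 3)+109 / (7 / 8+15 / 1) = 41224 / 381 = 108.20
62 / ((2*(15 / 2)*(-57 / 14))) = -868 / 855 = -1.02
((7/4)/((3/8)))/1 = 14/3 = 4.67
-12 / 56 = -3 / 14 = -0.21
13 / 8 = 1.62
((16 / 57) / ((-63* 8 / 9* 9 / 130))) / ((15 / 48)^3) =-212992 / 89775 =-2.37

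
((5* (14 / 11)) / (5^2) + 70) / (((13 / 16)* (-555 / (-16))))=329728 / 132275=2.49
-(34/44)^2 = -289/484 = -0.60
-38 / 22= -19 / 11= -1.73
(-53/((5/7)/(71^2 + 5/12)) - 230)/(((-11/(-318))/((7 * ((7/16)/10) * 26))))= -758210851307/8800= -86160324.01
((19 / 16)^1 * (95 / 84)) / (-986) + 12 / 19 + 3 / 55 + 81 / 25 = 27175393451 / 6924086400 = 3.92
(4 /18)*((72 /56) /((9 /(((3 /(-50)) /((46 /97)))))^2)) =9409 /166635000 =0.00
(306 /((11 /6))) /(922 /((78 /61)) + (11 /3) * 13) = 17901 /82445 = 0.22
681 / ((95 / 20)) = 2724 / 19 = 143.37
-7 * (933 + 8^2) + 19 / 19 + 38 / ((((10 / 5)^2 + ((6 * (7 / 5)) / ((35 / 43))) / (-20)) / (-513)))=-10951338 / 871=-12573.29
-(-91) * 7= 637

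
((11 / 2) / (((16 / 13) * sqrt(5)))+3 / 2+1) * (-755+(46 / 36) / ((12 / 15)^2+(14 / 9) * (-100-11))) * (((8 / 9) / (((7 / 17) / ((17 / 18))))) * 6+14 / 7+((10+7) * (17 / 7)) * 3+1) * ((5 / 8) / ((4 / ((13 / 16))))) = -31209041924125 / 936375552-178515719805995 * sqrt(5) / 14982008832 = -59973.13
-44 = -44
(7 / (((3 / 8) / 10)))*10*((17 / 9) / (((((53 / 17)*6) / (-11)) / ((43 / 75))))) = -15310064 / 12879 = -1188.76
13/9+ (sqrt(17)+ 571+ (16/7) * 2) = sqrt(17)+ 36352/63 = 581.14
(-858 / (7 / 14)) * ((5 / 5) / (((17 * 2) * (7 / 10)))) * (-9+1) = 68640 / 119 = 576.81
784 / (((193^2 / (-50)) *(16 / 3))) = -7350 / 37249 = -0.20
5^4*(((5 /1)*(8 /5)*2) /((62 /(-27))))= -135000 /31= -4354.84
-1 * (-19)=19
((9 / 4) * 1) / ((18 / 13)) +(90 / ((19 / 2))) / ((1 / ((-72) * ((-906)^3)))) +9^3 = 77104474601935 / 152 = 507266280275.89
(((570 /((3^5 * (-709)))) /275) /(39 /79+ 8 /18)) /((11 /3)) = -3002 /858318945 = -0.00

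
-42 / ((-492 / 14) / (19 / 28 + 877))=172025 / 164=1048.93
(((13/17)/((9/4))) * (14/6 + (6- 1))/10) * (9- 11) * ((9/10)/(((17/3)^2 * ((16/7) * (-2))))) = 3003/982600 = 0.00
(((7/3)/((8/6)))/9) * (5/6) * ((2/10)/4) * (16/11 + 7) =217/3168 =0.07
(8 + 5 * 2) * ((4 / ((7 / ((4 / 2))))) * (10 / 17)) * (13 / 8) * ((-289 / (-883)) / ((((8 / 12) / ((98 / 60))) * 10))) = 13923 / 8830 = 1.58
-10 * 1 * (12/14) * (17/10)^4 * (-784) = 7015764/125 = 56126.11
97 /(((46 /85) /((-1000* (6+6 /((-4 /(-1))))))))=-30918750 /23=-1344293.48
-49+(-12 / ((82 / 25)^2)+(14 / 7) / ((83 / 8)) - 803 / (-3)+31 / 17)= 1562370956 / 7115673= 219.57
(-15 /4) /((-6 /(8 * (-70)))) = -350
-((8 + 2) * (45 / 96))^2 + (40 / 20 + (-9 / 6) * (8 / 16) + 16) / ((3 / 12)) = 12039 / 256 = 47.03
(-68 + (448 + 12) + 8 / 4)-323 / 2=465 / 2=232.50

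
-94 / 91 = -1.03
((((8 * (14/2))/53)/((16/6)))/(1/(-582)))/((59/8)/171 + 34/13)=-217356048/2505787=-86.74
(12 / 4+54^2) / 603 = 973 / 201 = 4.84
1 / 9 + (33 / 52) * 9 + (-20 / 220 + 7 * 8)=317795 / 5148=61.73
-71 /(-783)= 71 /783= 0.09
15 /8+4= 47 /8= 5.88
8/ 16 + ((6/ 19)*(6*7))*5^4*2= 630019/ 38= 16579.45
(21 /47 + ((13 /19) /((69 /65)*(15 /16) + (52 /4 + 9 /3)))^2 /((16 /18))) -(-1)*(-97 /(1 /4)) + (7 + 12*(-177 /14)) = -112852800011604 /212023449575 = -532.27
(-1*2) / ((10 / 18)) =-18 / 5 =-3.60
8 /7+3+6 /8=137 /28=4.89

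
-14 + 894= 880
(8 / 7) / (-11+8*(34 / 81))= -648 / 4333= -0.15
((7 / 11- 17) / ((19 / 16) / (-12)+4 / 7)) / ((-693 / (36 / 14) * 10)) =6912 / 537845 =0.01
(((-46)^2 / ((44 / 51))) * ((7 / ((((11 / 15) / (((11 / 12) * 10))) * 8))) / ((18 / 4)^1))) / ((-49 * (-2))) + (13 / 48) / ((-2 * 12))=5394799 / 88704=60.82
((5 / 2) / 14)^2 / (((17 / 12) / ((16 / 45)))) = 0.01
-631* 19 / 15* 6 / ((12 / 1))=-11989 / 30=-399.63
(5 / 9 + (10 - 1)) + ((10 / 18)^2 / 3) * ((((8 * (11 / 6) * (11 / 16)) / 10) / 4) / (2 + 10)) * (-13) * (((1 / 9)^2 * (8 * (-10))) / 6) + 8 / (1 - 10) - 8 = 5708029 / 8503056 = 0.67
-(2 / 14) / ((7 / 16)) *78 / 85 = -0.30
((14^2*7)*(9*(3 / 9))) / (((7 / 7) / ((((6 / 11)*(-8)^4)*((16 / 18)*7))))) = 629407744 / 11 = 57218885.82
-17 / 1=-17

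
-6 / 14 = -3 / 7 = -0.43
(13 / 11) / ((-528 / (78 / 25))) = -169 / 24200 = -0.01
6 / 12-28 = -55 / 2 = -27.50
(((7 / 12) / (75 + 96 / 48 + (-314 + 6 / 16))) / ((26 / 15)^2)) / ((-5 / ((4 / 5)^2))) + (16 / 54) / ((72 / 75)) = 13334411 / 43188795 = 0.31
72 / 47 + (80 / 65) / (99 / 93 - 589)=8518112 / 5568043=1.53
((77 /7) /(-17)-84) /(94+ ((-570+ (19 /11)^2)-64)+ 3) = 174119 /1098472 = 0.16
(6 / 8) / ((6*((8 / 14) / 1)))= 0.22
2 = 2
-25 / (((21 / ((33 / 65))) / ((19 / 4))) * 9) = -1045 / 3276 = -0.32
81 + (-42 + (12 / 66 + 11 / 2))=983 / 22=44.68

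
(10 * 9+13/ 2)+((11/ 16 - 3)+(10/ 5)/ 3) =4553/ 48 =94.85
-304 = -304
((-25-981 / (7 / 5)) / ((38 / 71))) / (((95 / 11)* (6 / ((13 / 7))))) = -2578862 / 53067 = -48.60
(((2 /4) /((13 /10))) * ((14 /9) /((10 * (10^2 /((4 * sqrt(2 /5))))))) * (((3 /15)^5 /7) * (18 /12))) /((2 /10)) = sqrt(10) /6093750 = 0.00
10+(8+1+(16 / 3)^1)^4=3419611 / 81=42217.42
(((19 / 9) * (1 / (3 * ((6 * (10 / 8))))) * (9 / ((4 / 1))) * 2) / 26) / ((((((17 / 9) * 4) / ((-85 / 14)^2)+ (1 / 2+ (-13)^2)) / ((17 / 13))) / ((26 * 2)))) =109820 / 16877159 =0.01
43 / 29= 1.48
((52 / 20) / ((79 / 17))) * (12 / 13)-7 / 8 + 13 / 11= 28617 / 34760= 0.82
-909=-909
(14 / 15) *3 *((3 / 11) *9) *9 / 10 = 1701 / 275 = 6.19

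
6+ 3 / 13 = 6.23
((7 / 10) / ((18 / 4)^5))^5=17623416832 / 2243431211537039339907028125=0.00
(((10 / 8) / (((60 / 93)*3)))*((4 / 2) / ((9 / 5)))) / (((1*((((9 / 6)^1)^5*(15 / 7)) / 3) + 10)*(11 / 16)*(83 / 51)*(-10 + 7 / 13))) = -3069248 / 698387481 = -0.00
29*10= 290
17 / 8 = 2.12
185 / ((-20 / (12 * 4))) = -444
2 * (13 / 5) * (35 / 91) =2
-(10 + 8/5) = -58/5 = -11.60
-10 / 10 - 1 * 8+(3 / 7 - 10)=-130 / 7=-18.57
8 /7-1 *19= -125 /7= -17.86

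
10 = 10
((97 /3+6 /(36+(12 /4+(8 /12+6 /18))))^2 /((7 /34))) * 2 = 64576217 /6300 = 10250.19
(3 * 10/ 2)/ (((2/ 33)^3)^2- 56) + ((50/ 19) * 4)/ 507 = -34429244588131/ 139335962464920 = -0.25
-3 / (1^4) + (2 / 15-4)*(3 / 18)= -164 / 45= -3.64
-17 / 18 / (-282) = 17 / 5076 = 0.00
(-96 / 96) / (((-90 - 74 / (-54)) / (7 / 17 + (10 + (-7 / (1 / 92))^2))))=190368603 / 40681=4679.55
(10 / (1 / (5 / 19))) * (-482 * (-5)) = 120500 / 19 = 6342.11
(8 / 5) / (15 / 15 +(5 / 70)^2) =1568 / 985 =1.59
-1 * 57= -57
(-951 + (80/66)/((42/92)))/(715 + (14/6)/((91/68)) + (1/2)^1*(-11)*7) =-17087278/12220593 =-1.40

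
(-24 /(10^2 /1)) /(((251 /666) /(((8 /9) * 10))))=-7104 /1255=-5.66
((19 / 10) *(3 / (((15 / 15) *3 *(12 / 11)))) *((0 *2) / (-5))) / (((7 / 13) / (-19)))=0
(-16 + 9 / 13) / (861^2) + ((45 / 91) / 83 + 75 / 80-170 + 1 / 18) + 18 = -1932535917607 / 12798165744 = -151.00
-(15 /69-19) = 432 /23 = 18.78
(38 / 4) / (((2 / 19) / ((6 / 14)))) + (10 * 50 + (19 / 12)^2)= 545515 / 1008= 541.19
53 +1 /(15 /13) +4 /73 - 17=40429 /1095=36.92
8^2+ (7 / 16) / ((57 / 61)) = 58795 / 912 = 64.47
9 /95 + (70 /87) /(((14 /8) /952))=3618383 /8265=437.80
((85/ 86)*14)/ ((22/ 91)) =54145/ 946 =57.24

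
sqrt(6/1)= sqrt(6)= 2.45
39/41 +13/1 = 572/41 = 13.95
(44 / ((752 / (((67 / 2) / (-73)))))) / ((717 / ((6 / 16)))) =-737 / 52480576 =-0.00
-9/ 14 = -0.64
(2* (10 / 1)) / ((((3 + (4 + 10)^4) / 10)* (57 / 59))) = 11800 / 2189883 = 0.01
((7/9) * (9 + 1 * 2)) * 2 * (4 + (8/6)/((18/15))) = 7084/81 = 87.46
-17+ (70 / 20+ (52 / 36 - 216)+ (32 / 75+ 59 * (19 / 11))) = -622313 / 4950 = -125.72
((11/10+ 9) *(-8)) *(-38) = 15352/5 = 3070.40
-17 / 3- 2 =-23 / 3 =-7.67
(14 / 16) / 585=7 / 4680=0.00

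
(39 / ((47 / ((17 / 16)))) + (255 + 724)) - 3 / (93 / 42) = 22811417 / 23312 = 978.53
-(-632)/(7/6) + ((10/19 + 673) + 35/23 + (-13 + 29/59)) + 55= 227271397/180481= 1259.25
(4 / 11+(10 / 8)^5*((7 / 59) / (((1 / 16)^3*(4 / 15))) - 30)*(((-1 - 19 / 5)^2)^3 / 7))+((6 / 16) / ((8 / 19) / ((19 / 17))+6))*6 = 399793651680623 / 41831944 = 9557137.76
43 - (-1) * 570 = 613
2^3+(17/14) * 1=129/14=9.21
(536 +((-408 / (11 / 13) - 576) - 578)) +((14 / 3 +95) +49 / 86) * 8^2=7541914 / 1419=5314.95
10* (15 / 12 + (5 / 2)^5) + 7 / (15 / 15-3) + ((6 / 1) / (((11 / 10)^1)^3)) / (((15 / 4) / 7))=21167739 / 21296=993.98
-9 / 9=-1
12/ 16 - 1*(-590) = 2363/ 4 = 590.75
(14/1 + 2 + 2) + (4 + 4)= 26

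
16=16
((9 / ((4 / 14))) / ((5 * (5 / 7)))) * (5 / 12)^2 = 49 / 32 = 1.53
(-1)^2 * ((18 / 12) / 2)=3 / 4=0.75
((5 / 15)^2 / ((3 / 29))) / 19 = 29 / 513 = 0.06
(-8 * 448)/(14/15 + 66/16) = -430080/607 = -708.53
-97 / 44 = -2.20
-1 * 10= -10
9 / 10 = 0.90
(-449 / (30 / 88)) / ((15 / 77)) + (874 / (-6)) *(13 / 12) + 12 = -6216073 / 900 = -6906.75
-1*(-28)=28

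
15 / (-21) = -5 / 7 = -0.71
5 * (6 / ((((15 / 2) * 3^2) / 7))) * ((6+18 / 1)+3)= 84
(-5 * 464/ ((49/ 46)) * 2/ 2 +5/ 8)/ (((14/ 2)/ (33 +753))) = -335431395/ 1372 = -244483.52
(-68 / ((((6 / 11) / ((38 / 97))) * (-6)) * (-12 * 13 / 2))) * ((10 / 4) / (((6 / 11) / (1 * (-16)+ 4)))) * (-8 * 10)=-459.17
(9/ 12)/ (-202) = -3/ 808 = -0.00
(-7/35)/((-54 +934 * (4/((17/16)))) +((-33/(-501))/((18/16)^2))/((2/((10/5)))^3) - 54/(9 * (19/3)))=-4369221/75616796420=-0.00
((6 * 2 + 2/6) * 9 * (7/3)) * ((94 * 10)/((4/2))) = 121730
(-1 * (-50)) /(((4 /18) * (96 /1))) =75 /32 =2.34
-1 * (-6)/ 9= 2/ 3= 0.67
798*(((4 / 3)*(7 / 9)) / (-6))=-3724 / 27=-137.93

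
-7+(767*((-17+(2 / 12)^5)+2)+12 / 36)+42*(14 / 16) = -11474.82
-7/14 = -1/2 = -0.50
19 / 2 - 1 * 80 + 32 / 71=-9947 / 142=-70.05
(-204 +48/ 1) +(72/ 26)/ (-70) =-70998/ 455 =-156.04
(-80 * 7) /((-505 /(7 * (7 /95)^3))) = 268912 /86594875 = 0.00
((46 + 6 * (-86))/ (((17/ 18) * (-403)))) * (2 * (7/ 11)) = 118440/ 75361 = 1.57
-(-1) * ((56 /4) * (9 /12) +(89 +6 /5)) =1007 /10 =100.70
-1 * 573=-573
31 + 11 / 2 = 73 / 2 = 36.50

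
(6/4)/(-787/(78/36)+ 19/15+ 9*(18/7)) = -4095/924982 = -0.00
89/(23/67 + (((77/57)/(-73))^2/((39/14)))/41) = 165085414565877/636759634019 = 259.26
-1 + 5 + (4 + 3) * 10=74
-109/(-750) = 109/750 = 0.15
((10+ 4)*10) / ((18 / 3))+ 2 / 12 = 47 / 2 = 23.50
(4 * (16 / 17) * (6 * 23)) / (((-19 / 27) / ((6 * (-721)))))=1031595264 / 323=3193793.39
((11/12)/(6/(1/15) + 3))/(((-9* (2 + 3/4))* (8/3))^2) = 1/441936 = 0.00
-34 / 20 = -17 / 10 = -1.70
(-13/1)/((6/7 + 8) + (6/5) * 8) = -455/646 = -0.70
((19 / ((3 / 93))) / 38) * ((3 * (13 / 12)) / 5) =403 / 40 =10.08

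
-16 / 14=-8 / 7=-1.14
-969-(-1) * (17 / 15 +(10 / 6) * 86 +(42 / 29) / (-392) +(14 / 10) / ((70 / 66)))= -50133917 / 60900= -823.22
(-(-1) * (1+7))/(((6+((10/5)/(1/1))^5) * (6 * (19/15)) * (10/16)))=16/361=0.04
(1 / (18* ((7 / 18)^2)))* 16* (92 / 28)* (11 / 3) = 70.81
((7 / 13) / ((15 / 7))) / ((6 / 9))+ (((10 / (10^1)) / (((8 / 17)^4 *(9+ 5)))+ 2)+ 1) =18015873 / 3727360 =4.83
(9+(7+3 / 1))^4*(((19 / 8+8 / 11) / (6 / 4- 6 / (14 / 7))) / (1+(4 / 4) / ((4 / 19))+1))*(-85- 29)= 450650018 / 99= 4552020.38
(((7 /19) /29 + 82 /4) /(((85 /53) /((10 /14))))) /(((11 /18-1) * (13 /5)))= -53912925 /5966779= -9.04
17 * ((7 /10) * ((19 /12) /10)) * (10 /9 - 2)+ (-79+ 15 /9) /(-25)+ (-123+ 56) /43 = -0.14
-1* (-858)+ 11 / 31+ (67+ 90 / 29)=834684 / 899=928.46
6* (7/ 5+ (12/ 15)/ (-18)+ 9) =932/ 15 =62.13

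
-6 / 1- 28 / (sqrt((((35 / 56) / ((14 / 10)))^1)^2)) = -1718 / 25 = -68.72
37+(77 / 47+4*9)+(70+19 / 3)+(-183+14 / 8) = -17077 / 564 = -30.28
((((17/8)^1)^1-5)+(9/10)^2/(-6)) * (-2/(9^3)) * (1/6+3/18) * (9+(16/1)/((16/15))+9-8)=301/4374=0.07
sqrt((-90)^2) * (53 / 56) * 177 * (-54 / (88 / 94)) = -535702005 / 616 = -869646.11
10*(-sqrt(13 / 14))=-5*sqrt(182) / 7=-9.64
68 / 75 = 0.91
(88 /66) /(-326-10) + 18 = 4535 /252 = 18.00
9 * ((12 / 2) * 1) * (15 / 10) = 81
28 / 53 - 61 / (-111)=6341 / 5883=1.08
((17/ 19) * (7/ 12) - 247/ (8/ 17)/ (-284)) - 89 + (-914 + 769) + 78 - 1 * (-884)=730.37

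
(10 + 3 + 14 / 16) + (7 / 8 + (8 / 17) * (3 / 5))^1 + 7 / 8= 10817 / 680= 15.91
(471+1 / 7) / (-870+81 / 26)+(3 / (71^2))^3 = -10984343141398037 / 20210766095067933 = -0.54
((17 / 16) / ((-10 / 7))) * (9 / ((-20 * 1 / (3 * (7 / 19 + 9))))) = 9.41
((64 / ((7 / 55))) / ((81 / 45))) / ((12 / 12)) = 17600 / 63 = 279.37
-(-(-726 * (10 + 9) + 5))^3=-2621792488069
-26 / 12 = -13 / 6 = -2.17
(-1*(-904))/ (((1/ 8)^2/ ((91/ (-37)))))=-5264896/ 37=-142294.49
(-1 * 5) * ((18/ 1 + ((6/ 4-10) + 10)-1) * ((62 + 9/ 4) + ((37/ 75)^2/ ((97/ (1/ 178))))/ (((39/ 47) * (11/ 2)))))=-198096329283389/ 33332013000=-5943.13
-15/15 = -1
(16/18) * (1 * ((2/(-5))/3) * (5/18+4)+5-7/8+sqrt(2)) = 8 * sqrt(2)/9+3839/1215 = 4.42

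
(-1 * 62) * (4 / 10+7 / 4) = -1333 / 10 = -133.30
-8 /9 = -0.89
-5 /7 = -0.71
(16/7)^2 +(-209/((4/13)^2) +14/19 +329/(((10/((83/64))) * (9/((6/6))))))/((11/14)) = -82507593761/29494080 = -2797.43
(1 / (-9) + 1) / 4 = 0.22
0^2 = 0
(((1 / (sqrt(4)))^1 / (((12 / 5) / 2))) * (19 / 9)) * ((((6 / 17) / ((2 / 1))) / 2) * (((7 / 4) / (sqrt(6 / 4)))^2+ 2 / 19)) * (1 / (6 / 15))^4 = 3059375 / 470016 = 6.51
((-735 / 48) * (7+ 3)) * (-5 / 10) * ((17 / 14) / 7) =425 / 32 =13.28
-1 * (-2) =2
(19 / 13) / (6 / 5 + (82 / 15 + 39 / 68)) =3876 / 19201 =0.20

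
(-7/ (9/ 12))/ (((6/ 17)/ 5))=-1190/ 9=-132.22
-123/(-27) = 41/9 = 4.56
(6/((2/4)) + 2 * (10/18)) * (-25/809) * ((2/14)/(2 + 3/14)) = -5900/225711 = -0.03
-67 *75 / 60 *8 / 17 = -670 / 17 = -39.41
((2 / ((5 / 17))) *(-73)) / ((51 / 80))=-2336 / 3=-778.67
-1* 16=-16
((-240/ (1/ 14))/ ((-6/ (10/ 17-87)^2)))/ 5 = 241691632/ 289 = 836303.22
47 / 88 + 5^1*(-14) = -6113 / 88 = -69.47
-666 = -666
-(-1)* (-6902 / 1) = -6902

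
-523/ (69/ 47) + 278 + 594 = 35587/ 69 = 515.75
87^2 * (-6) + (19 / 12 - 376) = -549461 / 12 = -45788.42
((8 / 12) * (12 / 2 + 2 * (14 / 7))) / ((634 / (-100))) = -1000 / 951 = -1.05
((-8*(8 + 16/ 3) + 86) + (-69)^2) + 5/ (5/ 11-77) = 11973917/ 2526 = 4740.27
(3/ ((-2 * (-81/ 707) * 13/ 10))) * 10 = 35350/ 351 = 100.71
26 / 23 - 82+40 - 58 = -2274 / 23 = -98.87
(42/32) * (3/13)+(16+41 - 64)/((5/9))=-12789/1040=-12.30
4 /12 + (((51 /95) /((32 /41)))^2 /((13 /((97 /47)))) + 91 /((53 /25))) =38904869542663 /897812198400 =43.33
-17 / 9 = -1.89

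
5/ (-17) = -5/ 17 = -0.29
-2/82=-1/41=-0.02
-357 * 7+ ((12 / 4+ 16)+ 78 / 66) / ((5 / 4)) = -136557 / 55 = -2482.85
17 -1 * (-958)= 975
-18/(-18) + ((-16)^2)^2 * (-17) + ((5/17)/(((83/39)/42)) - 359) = -1572508980/1411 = -1114464.20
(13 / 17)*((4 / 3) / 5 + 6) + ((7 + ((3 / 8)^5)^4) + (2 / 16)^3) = 3467409174194408617327 / 293994983674745978880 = 11.79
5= 5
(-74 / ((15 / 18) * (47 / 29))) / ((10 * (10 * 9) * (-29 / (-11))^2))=-4477 / 511125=-0.01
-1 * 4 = -4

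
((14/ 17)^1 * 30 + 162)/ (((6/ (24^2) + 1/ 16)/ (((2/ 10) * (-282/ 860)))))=-21481632/ 127925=-167.92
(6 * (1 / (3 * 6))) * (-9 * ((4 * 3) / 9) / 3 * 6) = -8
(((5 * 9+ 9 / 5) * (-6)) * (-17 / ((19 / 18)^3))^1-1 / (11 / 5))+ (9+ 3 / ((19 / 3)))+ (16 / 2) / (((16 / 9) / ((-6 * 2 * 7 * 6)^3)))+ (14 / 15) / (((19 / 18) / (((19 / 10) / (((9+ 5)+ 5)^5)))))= -392285047926178733 / 680927225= -576104220.13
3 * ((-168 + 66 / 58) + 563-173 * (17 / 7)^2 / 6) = 1927559 / 2842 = 678.24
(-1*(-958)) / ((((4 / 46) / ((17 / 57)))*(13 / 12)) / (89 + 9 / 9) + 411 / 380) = 640528380 / 725501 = 882.88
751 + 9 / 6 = 1505 / 2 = 752.50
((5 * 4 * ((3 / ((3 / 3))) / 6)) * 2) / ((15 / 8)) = 32 / 3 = 10.67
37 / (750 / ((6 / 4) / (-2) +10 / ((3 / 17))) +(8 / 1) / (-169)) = 4195763 / 1515632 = 2.77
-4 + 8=4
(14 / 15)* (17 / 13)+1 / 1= 433 / 195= 2.22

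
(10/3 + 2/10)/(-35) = -53/525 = -0.10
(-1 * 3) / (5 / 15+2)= -9 / 7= -1.29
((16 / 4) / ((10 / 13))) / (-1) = -26 / 5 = -5.20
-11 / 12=-0.92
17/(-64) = -17/64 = -0.27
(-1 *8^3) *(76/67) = -38912/67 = -580.78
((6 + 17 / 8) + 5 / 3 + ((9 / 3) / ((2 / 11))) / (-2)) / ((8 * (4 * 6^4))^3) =37 / 1711891286065152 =0.00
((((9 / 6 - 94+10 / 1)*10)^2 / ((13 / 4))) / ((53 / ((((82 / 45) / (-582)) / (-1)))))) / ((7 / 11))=27285500 / 1403493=19.44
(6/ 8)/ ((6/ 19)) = 19/ 8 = 2.38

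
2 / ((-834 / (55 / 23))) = -55 / 9591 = -0.01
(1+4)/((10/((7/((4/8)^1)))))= 7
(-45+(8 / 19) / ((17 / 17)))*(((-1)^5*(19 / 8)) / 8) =847 / 64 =13.23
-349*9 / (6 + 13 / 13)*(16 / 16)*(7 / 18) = -349 / 2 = -174.50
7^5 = 16807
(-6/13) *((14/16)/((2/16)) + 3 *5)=-132/13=-10.15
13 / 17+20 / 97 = 1601 / 1649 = 0.97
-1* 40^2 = -1600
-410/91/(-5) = 82/91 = 0.90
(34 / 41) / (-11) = -34 / 451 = -0.08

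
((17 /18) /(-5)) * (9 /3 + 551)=-104.64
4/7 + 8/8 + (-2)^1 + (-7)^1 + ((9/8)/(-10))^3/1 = -26629103/3584000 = -7.43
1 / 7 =0.14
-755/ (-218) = 755/ 218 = 3.46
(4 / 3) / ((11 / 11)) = 4 / 3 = 1.33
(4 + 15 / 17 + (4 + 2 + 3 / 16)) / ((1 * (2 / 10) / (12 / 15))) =3011 / 68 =44.28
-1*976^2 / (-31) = 952576 / 31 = 30728.26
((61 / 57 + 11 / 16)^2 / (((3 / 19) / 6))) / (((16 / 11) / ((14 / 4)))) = 197859893 / 700416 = 282.49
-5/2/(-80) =1/32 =0.03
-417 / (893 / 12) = -5004 / 893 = -5.60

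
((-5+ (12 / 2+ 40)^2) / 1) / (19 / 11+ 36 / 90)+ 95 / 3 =119810 / 117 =1024.02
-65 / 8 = -8.12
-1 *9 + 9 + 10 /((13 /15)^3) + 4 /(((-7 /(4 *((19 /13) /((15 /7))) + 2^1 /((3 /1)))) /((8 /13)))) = 3268358 /230685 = 14.17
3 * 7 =21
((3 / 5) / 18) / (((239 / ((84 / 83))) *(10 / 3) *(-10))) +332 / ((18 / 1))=823235311 / 44633250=18.44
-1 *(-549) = 549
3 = 3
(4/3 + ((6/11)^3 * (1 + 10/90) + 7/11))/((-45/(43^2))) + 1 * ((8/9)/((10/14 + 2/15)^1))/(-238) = -4803610609/54372681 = -88.35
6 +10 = 16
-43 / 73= -0.59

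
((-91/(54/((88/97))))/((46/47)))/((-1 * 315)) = 13442/2710665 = 0.00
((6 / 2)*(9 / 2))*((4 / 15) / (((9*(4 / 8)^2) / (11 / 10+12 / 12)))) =84 / 25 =3.36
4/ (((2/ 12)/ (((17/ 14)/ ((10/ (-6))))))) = -17.49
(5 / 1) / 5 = 1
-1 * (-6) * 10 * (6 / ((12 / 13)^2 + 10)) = 30420 / 917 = 33.17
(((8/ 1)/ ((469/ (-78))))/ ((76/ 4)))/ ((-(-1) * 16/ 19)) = -39/ 469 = -0.08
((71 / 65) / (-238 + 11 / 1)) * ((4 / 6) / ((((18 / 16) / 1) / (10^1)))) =-2272 / 79677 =-0.03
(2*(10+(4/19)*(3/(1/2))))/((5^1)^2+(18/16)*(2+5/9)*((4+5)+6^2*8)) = 3424/133589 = 0.03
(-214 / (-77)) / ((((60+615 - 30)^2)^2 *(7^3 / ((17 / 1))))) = 3638 / 4571131381306875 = 0.00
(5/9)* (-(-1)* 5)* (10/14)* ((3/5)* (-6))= -50/7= -7.14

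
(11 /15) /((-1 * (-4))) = 11 /60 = 0.18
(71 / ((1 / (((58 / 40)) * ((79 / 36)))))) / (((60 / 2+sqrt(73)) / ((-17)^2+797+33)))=60672553 / 6616 -60672553 * sqrt(73) / 198480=6558.80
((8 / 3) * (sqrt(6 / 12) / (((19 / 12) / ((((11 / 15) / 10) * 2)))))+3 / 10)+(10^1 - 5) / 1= 5.47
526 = 526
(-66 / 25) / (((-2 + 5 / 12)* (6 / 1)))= 132 / 475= 0.28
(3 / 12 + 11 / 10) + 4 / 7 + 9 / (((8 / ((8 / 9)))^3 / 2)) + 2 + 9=146809 / 11340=12.95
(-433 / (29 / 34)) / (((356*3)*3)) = -7361 / 46458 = -0.16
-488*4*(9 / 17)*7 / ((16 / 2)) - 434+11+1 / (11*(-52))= -12906053 / 9724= -1327.24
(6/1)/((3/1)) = 2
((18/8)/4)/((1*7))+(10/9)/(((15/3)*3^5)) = 19907/244944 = 0.08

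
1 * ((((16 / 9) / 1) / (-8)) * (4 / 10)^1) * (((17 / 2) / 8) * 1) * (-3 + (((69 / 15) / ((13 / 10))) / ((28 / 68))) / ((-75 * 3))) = 1057519 / 3685500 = 0.29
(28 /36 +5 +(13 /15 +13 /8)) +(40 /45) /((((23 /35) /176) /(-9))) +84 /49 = -123606943 /57960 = -2132.62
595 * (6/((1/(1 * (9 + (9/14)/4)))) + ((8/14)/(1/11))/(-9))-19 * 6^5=-4156409/36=-115455.81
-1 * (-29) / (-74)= -29 / 74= -0.39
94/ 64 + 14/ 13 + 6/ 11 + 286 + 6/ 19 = 25162195/ 86944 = 289.41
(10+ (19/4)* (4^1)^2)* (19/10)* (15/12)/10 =817/40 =20.42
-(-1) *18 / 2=9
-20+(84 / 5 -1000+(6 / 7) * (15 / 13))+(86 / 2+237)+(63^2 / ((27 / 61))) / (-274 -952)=-406950941 / 557830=-729.53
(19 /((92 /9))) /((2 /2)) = 171 /92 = 1.86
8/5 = 1.60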